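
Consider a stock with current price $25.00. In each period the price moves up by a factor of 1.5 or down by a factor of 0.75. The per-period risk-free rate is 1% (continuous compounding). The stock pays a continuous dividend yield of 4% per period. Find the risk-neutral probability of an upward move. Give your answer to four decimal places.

p = 0.2939

Per-period risk-free factor R = e^0.01 = 1.0101; dividend-adjusted growth = e^(0.01−0.04) = 0.9704.
Risk-neutral probability p = (0.9704 − 0.75)/(1.5 − 0.75) = 0.2204/0.7500 = 0.2939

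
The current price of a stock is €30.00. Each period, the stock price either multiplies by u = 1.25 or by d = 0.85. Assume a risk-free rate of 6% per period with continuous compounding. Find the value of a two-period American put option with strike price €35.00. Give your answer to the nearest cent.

Risk-neutral probability p = (e^0.06 − 0.85)/(1.25 − 0.85) = 0.2118/0.4000 = 0.5296
Terminal stock prices: S_uu = 46.88, S_ud = 31.88, S_dd = 21.67
Terminal payoffs (K − S): max(-11.88, 0) = 0, max(3.125, 0) = 3.125, max(13.33, 0) = 13.33
Node u (S = 37.5): continuation = e^(−0.06)·[0.5296·0.0000 + 0.4704·3.1250] = 1.3844; exercise value = 0.0000 ≤ continuation, so V_u = 1.3844
Node d (S = 25.5): continuation = e^(−0.06)·[0.5296·3.1250 + 0.4704·13.3250] = 7.4618; exercise value = 9.5000 > continuation, so V_d = 9.5000 (exercise)
Node 0 (S = 30): continuation = e^(−0.06)·[0.5296·1.3844 + 0.4704·9.5000] = 4.8991; exercise value = 5.0000 > continuation, so V_0 = 5.0000 (exercise)

€5.00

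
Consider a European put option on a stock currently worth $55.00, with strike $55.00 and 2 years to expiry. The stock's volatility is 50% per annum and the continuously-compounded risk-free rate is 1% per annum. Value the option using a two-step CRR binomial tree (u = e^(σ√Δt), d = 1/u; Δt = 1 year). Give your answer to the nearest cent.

CRR parameters: u = e^(σ√Δt) = e^(0.5·√1) = 1.6487, d = 1/u = 0.6065
Per-period rate: rΔt = 0.01·1 = 0.01, so R = e^0.01 = 1.0101
Risk-neutral probability p = (e^0.01 − 0.6065)/(1.6487 − 0.6065) = 0.4035/1.0422 = 0.3872
Terminal stock prices: S_uu = 149.5, S_ud = 55, S_dd = 20.23
Terminal payoffs (K − S): max(-94.51, 0) = 0, max(0, 0) = 0, max(34.77, 0) = 34.77
Node u (S = 90.68): V_u = e^(−0.01)·[0.3872·0.0000 + 0.6128·0.0000] = 0.0000
Node d (S = 33.36): V_d = e^(−0.01)·[0.3872·0.0000 + 0.6128·34.7666] = 21.0936
Node 0 (S = 55): V_0 = e^(−0.01)·[0.3872·0.0000 + 0.6128·21.0936] = 12.7978

$12.80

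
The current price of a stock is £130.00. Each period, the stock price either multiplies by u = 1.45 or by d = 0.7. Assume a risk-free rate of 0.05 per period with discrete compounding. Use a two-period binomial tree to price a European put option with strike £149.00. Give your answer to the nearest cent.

Risk-neutral probability p = (1 + 0.05 − 0.7)/(1.45 − 0.7) = 0.3500/0.7500 = 0.4667
Terminal stock prices: S_uu = 273.3, S_ud = 131.9, S_dd = 63.7
Terminal payoffs (K − S): max(-124.3, 0) = 0, max(17.05, 0) = 17.05, max(85.3, 0) = 85.3
Node u (S = 188.5): V_u = 1/1.05·[0.4667·0.0000 + 0.5333·17.0500] = 8.6603
Node d (S = 91): V_d = 1/1.05·[0.4667·17.0500 + 0.5333·85.3000] = 50.9048
Node 0 (S = 130): V_0 = 1/1.05·[0.4667·8.6603 + 0.5333·50.9048] = 29.7054

£29.71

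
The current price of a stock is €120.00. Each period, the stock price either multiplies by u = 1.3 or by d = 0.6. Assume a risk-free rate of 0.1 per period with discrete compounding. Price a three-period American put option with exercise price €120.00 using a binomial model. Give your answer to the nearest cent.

Risk-neutral probability p = (1 + 0.1 − 0.6)/(1.3 − 0.6) = 0.5000/0.7000 = 0.7143
Terminal stock prices: S_uuu = 263.6, S_uud = 121.7, S_udd = 56.16, S_ddd = 25.92
Terminal payoffs (K − S): max(-143.6, 0) = 0, max(-1.68, 0) = 0, max(63.84, 0) = 63.84, max(94.08, 0) = 94.08
Node uu (S = 202.8): continuation = 1/1.1·[0.7143·0.0000 + 0.2857·0.0000] = 0.0000; exercise value = 0.0000 ≤ continuation, so V_uu = 0.0000
Node ud (S = 93.6): continuation = 1/1.1·[0.7143·0.0000 + 0.2857·63.8400] = 16.5818; exercise value = 26.4000 > continuation, so V_ud = 26.4000 (exercise)
Node dd (S = 43.2): continuation = 1/1.1·[0.7143·63.8400 + 0.2857·94.0800] = 65.8909; exercise value = 76.8000 > continuation, so V_dd = 76.8000 (exercise)
Node u (S = 156): continuation = 1/1.1·[0.7143·0.0000 + 0.2857·26.4000] = 6.8571; exercise value = 0.0000 ≤ continuation, so V_u = 6.8571
Node d (S = 72): continuation = 1/1.1·[0.7143·26.4000 + 0.2857·76.8000] = 37.0909; exercise value = 48.0000 > continuation, so V_d = 48.0000 (exercise)
Node 0 (S = 120): continuation = 1/1.1·[0.7143·6.8571 + 0.2857·48.0000] = 16.9202; exercise value = 0.0000 ≤ continuation, so V_0 = 16.9202

€16.92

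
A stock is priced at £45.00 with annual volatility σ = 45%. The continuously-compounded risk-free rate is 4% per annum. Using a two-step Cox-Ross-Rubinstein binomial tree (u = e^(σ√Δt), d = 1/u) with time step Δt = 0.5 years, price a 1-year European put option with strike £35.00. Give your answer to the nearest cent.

CRR parameters: u = e^(σ√Δt) = e^(0.45·√0.5) = 1.3746, d = 1/u = 0.7275
Per-period rate: rΔt = 0.04·0.5 = 0.02, so R = e^0.02 = 1.0202
Risk-neutral probability p = (e^0.02 − 0.7275)/(1.3746 − 0.7275) = 0.2927/0.6472 = 0.4523
Terminal stock prices: S_uu = 85.03, S_ud = 45, S_dd = 23.81
Terminal payoffs (K − S): max(-50.03, 0) = 0, max(-10, 0) = 0, max(11.19, 0) = 11.19
Node u (S = 61.86): V_u = e^(−0.02)·[0.4523·0.0000 + 0.5477·0.0000] = 0.0000
Node d (S = 32.74): V_d = e^(−0.02)·[0.4523·0.0000 + 0.5477·11.1862] = 6.0050
Node 0 (S = 45): V_0 = e^(−0.02)·[0.4523·0.0000 + 0.5477·6.0050] = 3.2237

£3.22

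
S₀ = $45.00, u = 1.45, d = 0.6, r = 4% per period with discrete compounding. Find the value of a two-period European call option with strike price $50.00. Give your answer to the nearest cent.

Risk-neutral probability p = (1 + 0.04 − 0.6)/(1.45 − 0.6) = 0.4400/0.8500 = 0.5176
Terminal stock prices: S_uu = 94.61, S_ud = 39.15, S_dd = 16.2
Terminal payoffs (S − K): max(44.61, 0) = 44.61, max(-10.85, 0) = 0, max(-33.8, 0) = 0
Node u (S = 65.25): V_u = 1/1.04·[0.5176·44.6125 + 0.4824·0.0000] = 22.2053
Node d (S = 27): V_d = 1/1.04·[0.5176·0.0000 + 0.4824·0.0000] = 0.0000
Node 0 (S = 45): V_0 = 1/1.04·[0.5176·22.2053 + 0.4824·0.0000] = 11.0524

$11.05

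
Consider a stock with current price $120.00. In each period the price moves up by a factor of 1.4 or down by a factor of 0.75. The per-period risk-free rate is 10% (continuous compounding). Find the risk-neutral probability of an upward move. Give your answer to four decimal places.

Risk-neutral probability p = (e^0.1 − 0.75)/(1.4 − 0.75) = 0.3552/0.6500 = 0.5464

p = 0.5464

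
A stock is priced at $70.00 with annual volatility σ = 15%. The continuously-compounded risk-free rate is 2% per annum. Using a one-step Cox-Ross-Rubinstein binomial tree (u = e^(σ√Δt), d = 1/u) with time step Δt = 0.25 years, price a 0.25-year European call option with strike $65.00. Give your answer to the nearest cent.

$5.35

CRR parameters: u = e^(σ√Δt) = e^(0.15·√0.25) = 1.0779, d = 1/u = 0.9277
Per-period rate: rΔt = 0.02·0.25 = 0.005, so R = e^0.005 = 1.0050
Risk-neutral probability p = (e^0.005 − 0.9277)/(1.0779 − 0.9277) = 0.0773/0.1501 = 0.5146
Terminal stock prices: S_u = 75.45, S_d = 64.94
Terminal payoffs (S − K): max(10.45, 0) = 10.45, max(-0.05796, 0) = 0
Node 0 (S = 70): V_0 = e^(−0.005)·[0.5146·10.4519 + 0.4854·0.0000] = 5.3522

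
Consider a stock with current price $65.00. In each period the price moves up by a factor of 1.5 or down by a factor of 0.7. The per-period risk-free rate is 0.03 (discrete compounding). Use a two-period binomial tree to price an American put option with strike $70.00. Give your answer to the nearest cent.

Risk-neutral probability p = (1 + 0.03 − 0.7)/(1.5 − 0.7) = 0.3300/0.8000 = 0.4125
Terminal stock prices: S_uu = 146.2, S_ud = 68.25, S_dd = 31.85
Terminal payoffs (K − S): max(-76.25, 0) = 0, max(1.75, 0) = 1.75, max(38.15, 0) = 38.15
Node u (S = 97.5): continuation = 1/1.03·[0.4125·0.0000 + 0.5875·1.7500] = 0.9982; exercise value = 0.0000 ≤ continuation, so V_u = 0.9982
Node d (S = 45.5): continuation = 1/1.03·[0.4125·1.7500 + 0.5875·38.1500] = 22.4612; exercise value = 24.5000 > continuation, so V_d = 24.5000 (exercise)
Node 0 (S = 65): continuation = 1/1.03·[0.4125·0.9982 + 0.5875·24.5000] = 14.3743; exercise value = 5.0000 ≤ continuation, so V_0 = 14.3743

$14.37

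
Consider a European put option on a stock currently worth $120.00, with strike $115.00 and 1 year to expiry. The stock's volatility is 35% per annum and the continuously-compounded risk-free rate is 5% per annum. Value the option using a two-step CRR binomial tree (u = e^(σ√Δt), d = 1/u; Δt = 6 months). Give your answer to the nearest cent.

$10.39

CRR parameters: u = e^(σ√Δt) = e^(0.35·√0.5) = 1.2808, d = 1/u = 0.7808
Per-period rate: rΔt = 0.05·0.5 = 0.025, so R = e^0.025 = 1.0253
Risk-neutral probability p = (e^0.025 − 0.7808)/(1.2808 − 0.7808) = 0.2446/0.5000 = 0.4891
Terminal stock prices: S_uu = 196.9, S_ud = 120, S_dd = 73.15
Terminal payoffs (K − S): max(-81.85, 0) = 0, max(-5, 0) = 0, max(41.85, 0) = 41.85
Node u (S = 153.7): V_u = e^(−0.025)·[0.4891·0.0000 + 0.5109·0.0000] = 0.0000
Node d (S = 93.69): V_d = e^(−0.025)·[0.4891·0.0000 + 0.5109·41.8496] = 20.8544
Node 0 (S = 120): V_0 = e^(−0.025)·[0.4891·0.0000 + 0.5109·20.8544] = 10.3921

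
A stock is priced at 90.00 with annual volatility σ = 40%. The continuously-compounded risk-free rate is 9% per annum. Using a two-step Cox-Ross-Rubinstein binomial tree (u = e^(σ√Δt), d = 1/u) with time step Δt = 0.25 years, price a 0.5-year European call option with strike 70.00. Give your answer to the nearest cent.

CRR parameters: u = e^(σ√Δt) = e^(0.4·√0.25) = 1.2214, d = 1/u = 0.8187
Per-period rate: rΔt = 0.09·0.25 = 0.0225, so R = e^0.0225 = 1.0228
Risk-neutral probability p = (e^0.0225 − 0.8187)/(1.2214 − 0.8187) = 0.2040/0.4027 = 0.5067
Terminal stock prices: S_uu = 134.3, S_ud = 90, S_dd = 60.33
Terminal payoffs (S − K): max(64.26, 0) = 64.26, max(20, 0) = 20, max(-9.671, 0) = 0
Node u (S = 109.9): V_u = e^(−0.0225)·[0.5067·64.2642 + 0.4933·20.0000] = 41.4837
Node d (S = 73.69): V_d = e^(−0.0225)·[0.5067·20.0000 + 0.4933·0.0000] = 9.9081
Node 0 (S = 90): V_0 = e^(−0.0225)·[0.5067·41.4837 + 0.4933·9.9081] = 25.3303

25.33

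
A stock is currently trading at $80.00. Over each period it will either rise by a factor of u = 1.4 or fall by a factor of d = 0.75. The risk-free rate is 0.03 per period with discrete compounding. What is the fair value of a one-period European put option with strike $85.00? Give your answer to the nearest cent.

Risk-neutral probability p = (1 + 0.03 − 0.75)/(1.4 − 0.75) = 0.2800/0.6500 = 0.4308
Terminal stock prices: S_u = 112, S_d = 60
Terminal payoffs (K − S): max(-27, 0) = 0, max(25, 0) = 25
Node 0 (S = 80): V_0 = 1/1.03·[0.4308·0.0000 + 0.5692·25.0000] = 13.8163

$13.82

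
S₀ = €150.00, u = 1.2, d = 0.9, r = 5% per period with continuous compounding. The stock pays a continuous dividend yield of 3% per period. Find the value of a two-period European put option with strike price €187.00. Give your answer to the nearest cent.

Per-period risk-free factor R = e^0.05 = 1.0513; dividend-adjusted growth = e^(0.05−0.03) = 1.0202.
Risk-neutral probability p = (1.0202 − 0.9)/(1.2 − 0.9) = 0.1202/0.3000 = 0.4007
Terminal stock prices: S_uu = 216, S_ud = 162, S_dd = 121.5
Terminal payoffs (K − S): max(-29, 0) = 0, max(25, 0) = 25, max(65.5, 0) = 65.5
Node u (S = 180): V_u = e^(−0.05)·[0.4007·0.0000 + 0.5993·25.0000] = 14.2525
Node d (S = 135): V_d = e^(−0.05)·[0.4007·25.0000 + 0.5993·65.5000] = 46.8698
Node 0 (S = 150): V_0 = e^(−0.05)·[0.4007·14.2525 + 0.5993·46.8698] = 32.1525

€32.15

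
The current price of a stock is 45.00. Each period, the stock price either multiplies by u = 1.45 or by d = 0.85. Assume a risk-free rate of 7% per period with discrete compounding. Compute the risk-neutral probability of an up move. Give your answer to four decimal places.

Risk-neutral probability p = (1 + 0.07 − 0.85)/(1.45 − 0.85) = 0.2200/0.6000 = 0.3667

p = 0.3667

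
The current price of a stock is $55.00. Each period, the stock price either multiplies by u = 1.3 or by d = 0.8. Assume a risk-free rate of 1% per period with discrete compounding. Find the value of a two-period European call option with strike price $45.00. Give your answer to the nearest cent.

Risk-neutral probability p = (1 + 0.01 − 0.8)/(1.3 − 0.8) = 0.2100/0.5000 = 0.4200
Terminal stock prices: S_uu = 92.95, S_ud = 57.2, S_dd = 35.2
Terminal payoffs (S − K): max(47.95, 0) = 47.95, max(12.2, 0) = 12.2, max(-9.8, 0) = 0
Node u (S = 71.5): V_u = 1/1.01·[0.4200·47.9500 + 0.5800·12.2000] = 26.9455
Node d (S = 44): V_d = 1/1.01·[0.4200·12.2000 + 0.5800·0.0000] = 5.0733
Node 0 (S = 55): V_0 = 1/1.01·[0.4200·26.9455 + 0.5800·5.0733] = 14.1184

$14.12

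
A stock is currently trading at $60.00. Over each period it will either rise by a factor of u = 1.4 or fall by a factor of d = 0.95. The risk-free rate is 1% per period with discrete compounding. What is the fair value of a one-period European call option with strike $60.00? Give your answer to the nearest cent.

$3.17

Risk-neutral probability p = (1 + 0.01 − 0.95)/(1.4 − 0.95) = 0.0600/0.4500 = 0.1333
Terminal stock prices: S_u = 84, S_d = 57
Terminal payoffs (S − K): max(24, 0) = 24, max(-3, 0) = 0
Node 0 (S = 60): V_0 = 1/1.01·[0.1333·24.0000 + 0.8667·0.0000] = 3.1683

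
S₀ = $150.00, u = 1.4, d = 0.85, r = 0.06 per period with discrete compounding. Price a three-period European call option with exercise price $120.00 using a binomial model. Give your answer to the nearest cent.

Risk-neutral probability p = (1 + 0.06 − 0.85)/(1.4 − 0.85) = 0.2100/0.5500 = 0.3818
Terminal stock prices: S_uuu = 411.6, S_uud = 249.9, S_udd = 151.7, S_ddd = 92.12
Terminal payoffs (S − K): max(291.6, 0) = 291.6, max(129.9, 0) = 129.9, max(31.72, 0) = 31.72, max(-27.88, 0) = 0
Node uu (S = 294): V_uu = 1/1.06·[0.3818·291.6000 + 0.6182·129.9000] = 180.7925
Node ud (S = 178.5): V_ud = 1/1.06·[0.3818·129.9000 + 0.6182·31.7250] = 65.2925
Node dd (S = 108.4): V_dd = 1/1.06·[0.3818·31.7250 + 0.6182·0.0000] = 11.4275
Node u (S = 210): V_u = 1/1.06·[0.3818·180.7925 + 0.6182·65.2925] = 103.2004
Node d (S = 127.5): V_d = 1/1.06·[0.3818·65.2925 + 0.6182·11.4275] = 30.1831
Node 0 (S = 150): V_0 = 1/1.06·[0.3818·103.2004 + 0.6182·30.1831] = 54.7759

$54.78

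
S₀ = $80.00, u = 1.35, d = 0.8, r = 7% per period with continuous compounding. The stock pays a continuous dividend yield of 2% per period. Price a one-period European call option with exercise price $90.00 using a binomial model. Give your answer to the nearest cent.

$7.67

Per-period risk-free factor R = e^0.07 = 1.0725; dividend-adjusted growth = e^(0.07−0.02) = 1.0513.
Risk-neutral probability p = (1.0513 − 0.8)/(1.35 − 0.8) = 0.2513/0.5500 = 0.4569
Terminal stock prices: S_u = 108, S_d = 64
Terminal payoffs (S − K): max(18, 0) = 18, max(-26, 0) = 0
Node 0 (S = 80): V_0 = e^(−0.07)·[0.4569·18.0000 + 0.5431·0.0000] = 7.6675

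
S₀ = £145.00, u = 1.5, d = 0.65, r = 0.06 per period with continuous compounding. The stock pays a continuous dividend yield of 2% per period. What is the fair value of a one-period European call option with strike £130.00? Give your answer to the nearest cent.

Per-period risk-free factor R = e^0.06 = 1.0618; dividend-adjusted growth = e^(0.06−0.02) = 1.0408.
Risk-neutral probability p = (1.0408 − 0.65)/(1.5 − 0.65) = 0.3908/0.8500 = 0.4598
Terminal stock prices: S_u = 217.5, S_d = 94.25
Terminal payoffs (S − K): max(87.5, 0) = 87.5, max(-35.75, 0) = 0
Node 0 (S = 145): V_0 = e^(−0.06)·[0.4598·87.5000 + 0.5402·0.0000] = 37.8877

£37.89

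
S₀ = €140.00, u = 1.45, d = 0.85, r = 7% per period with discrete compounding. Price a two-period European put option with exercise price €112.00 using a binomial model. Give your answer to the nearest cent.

€3.80

Risk-neutral probability p = (1 + 0.07 − 0.85)/(1.45 − 0.85) = 0.2200/0.6000 = 0.3667
Terminal stock prices: S_uu = 294.4, S_ud = 172.5, S_dd = 101.1
Terminal payoffs (K − S): max(-182.4, 0) = 0, max(-60.55, 0) = 0, max(10.85, 0) = 10.85
Node u (S = 203): V_u = 1/1.07·[0.3667·0.0000 + 0.6333·0.0000] = 0.0000
Node d (S = 119): V_d = 1/1.07·[0.3667·0.0000 + 0.6333·10.8500] = 6.4221
Node 0 (S = 140): V_0 = 1/1.07·[0.3667·0.0000 + 0.6333·6.4221] = 3.8013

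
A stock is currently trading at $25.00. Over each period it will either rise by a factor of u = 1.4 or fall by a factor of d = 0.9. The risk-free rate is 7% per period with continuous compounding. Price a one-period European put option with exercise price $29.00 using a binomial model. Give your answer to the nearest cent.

Risk-neutral probability p = (e^0.07 − 0.9)/(1.4 − 0.9) = 0.1725/0.5000 = 0.3450
Terminal stock prices: S_u = 35, S_d = 22.5
Terminal payoffs (K − S): max(-6, 0) = 0, max(6.5, 0) = 6.5
Node 0 (S = 25): V_0 = e^(−0.07)·[0.3450·0.0000 + 0.6550·6.5000] = 3.9696

$3.97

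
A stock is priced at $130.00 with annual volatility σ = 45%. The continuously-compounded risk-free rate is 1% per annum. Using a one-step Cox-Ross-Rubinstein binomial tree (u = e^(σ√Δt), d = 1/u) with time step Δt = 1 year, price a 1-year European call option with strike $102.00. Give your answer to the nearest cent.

$40.36

CRR parameters: u = e^(σ√Δt) = e^(0.45·√1) = 1.5683, d = 1/u = 0.6376
Per-period rate: rΔt = 0.01·1 = 0.01, so R = e^0.01 = 1.0101
Risk-neutral probability p = (e^0.01 − 0.6376)/(1.5683 − 0.6376) = 0.3724/0.9307 = 0.4002
Terminal stock prices: S_u = 203.9, S_d = 82.89
Terminal payoffs (S − K): max(101.9, 0) = 101.9, max(-19.11, 0) = 0
Node 0 (S = 130): V_0 = e^(−0.01)·[0.4002·101.8806 + 0.5998·0.0000] = 40.3628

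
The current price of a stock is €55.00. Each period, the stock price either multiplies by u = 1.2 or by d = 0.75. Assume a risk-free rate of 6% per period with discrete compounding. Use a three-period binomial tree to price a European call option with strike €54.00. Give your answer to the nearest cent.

Risk-neutral probability p = (1 + 0.06 − 0.75)/(1.2 − 0.75) = 0.3100/0.4500 = 0.6889
Terminal stock prices: S_uuu = 95.04, S_uud = 59.4, S_udd = 37.12, S_ddd = 23.2
Terminal payoffs (S − K): max(41.04, 0) = 41.04, max(5.4, 0) = 5.4, max(-16.88, 0) = 0, max(-30.8, 0) = 0
Node uu (S = 79.2): V_uu = 1/1.06·[0.6889·41.0400 + 0.3111·5.4000] = 28.2566
Node ud (S = 49.5): V_ud = 1/1.06·[0.6889·5.4000 + 0.3111·0.0000] = 3.5094
Node dd (S = 30.94): V_dd = 1/1.06·[0.6889·0.0000 + 0.3111·0.0000] = 0.0000
Node u (S = 66): V_u = 1/1.06·[0.6889·28.2566 + 0.3111·3.5094] = 19.3939
Node d (S = 41.25): V_d = 1/1.06·[0.6889·3.5094 + 0.3111·0.0000] = 2.2808
Node 0 (S = 55): V_0 = 1/1.06·[0.6889·19.3939 + 0.3111·2.2808] = 13.2734

€13.27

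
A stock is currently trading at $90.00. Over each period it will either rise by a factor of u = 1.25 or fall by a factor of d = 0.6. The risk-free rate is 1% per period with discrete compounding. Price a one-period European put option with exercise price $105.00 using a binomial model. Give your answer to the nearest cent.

Risk-neutral probability p = (1 + 0.01 − 0.6)/(1.25 − 0.6) = 0.4100/0.6500 = 0.6308
Terminal stock prices: S_u = 112.5, S_d = 54
Terminal payoffs (K − S): max(-7.5, 0) = 0, max(51, 0) = 51
Node 0 (S = 90): V_0 = 1/1.01·[0.6308·0.0000 + 0.3692·51.0000] = 18.6443

$18.64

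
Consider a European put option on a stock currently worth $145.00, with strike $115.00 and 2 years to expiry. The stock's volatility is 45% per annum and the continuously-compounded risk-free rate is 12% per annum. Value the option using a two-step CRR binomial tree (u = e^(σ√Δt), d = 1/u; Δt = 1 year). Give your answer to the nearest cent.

CRR parameters: u = e^(σ√Δt) = e^(0.45·√1) = 1.5683, d = 1/u = 0.6376
Per-period rate: rΔt = 0.12·1 = 0.12, so R = e^0.12 = 1.1275
Risk-neutral probability p = (e^0.12 − 0.6376)/(1.5683 − 0.6376) = 0.4899/0.9307 = 0.5264
Terminal stock prices: S_uu = 356.6, S_ud = 145, S_dd = 58.95
Terminal payoffs (K − S): max(-241.6, 0) = 0, max(-30, 0) = 0, max(56.05, 0) = 56.05
Node u (S = 227.4): V_u = e^(−0.12)·[0.5264·0.0000 + 0.4736·0.0000] = 0.0000
Node d (S = 92.46): V_d = e^(−0.12)·[0.5264·0.0000 + 0.4736·56.0474] = 23.5448
Node 0 (S = 145): V_0 = e^(−0.12)·[0.5264·0.0000 + 0.4736·23.5448] = 9.8909

$9.89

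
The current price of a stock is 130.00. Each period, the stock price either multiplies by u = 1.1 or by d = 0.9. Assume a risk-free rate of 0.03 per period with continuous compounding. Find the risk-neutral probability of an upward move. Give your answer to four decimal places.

p = 0.6523

Risk-neutral probability p = (e^0.03 − 0.9)/(1.1 − 0.9) = 0.1305/0.2000 = 0.6523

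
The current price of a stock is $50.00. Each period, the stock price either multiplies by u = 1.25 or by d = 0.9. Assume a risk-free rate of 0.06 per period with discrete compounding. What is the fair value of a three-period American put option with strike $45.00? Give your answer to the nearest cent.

Risk-neutral probability p = (1 + 0.06 − 0.9)/(1.25 − 0.9) = 0.1600/0.3500 = 0.4571
Terminal stock prices: S_uuu = 97.66, S_uud = 70.31, S_udd = 50.62, S_ddd = 36.45
Terminal payoffs (K − S): max(-52.66, 0) = 0, max(-25.31, 0) = 0, max(-5.625, 0) = 0, max(8.55, 0) = 8.55
Node uu (S = 78.12): continuation = 1/1.06·[0.4571·0.0000 + 0.5429·0.0000] = 0.0000; exercise value = 0.0000 ≤ continuation, so V_uu = 0.0000
Node ud (S = 56.25): continuation = 1/1.06·[0.4571·0.0000 + 0.5429·0.0000] = 0.0000; exercise value = 0.0000 ≤ continuation, so V_ud = 0.0000
Node dd (S = 40.5): continuation = 1/1.06·[0.4571·0.0000 + 0.5429·8.5500] = 4.3787; exercise value = 4.5000 > continuation, so V_dd = 4.5000 (exercise)
Node u (S = 62.5): continuation = 1/1.06·[0.4571·0.0000 + 0.5429·0.0000] = 0.0000; exercise value = 0.0000 ≤ continuation, so V_u = 0.0000
Node d (S = 45): continuation = 1/1.06·[0.4571·0.0000 + 0.5429·4.5000] = 2.3046; exercise value = 0.0000 ≤ continuation, so V_d = 2.3046
Node 0 (S = 50): continuation = 1/1.06·[0.4571·0.0000 + 0.5429·2.3046] = 1.1802; exercise value = 0.0000 ≤ continuation, so V_0 = 1.1802

$1.18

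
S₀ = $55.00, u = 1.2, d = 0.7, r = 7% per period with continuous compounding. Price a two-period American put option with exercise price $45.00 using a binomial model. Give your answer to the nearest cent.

Risk-neutral probability p = (e^0.07 − 0.7)/(1.2 − 0.7) = 0.3725/0.5000 = 0.7450
Terminal stock prices: S_uu = 79.2, S_ud = 46.2, S_dd = 26.95
Terminal payoffs (K − S): max(-34.2, 0) = 0, max(-1.2, 0) = 0, max(18.05, 0) = 18.05
Node u (S = 66): continuation = e^(−0.07)·[0.7450·0.0000 + 0.2550·0.0000] = 0.0000; exercise value = 0.0000 ≤ continuation, so V_u = 0.0000
Node d (S = 38.5): continuation = e^(−0.07)·[0.7450·0.0000 + 0.2550·18.0500] = 4.2913; exercise value = 6.5000 > continuation, so V_d = 6.5000 (exercise)
Node 0 (S = 55): continuation = e^(−0.07)·[0.7450·0.0000 + 0.2550·6.5000] = 1.5453; exercise value = 0.0000 ≤ continuation, so V_0 = 1.5453

$1.55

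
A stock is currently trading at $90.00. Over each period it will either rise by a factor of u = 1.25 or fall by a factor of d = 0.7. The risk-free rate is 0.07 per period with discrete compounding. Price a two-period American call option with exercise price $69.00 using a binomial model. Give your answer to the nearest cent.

Risk-neutral probability p = (1 + 0.07 − 0.7)/(1.25 − 0.7) = 0.3700/0.5500 = 0.6727
Terminal stock prices: S_uu = 140.6, S_ud = 78.75, S_dd = 44.1
Terminal payoffs (S − K): max(71.62, 0) = 71.62, max(9.75, 0) = 9.75, max(-24.9, 0) = 0
Node u (S = 112.5): continuation = 1/1.07·[0.6727·71.6250 + 0.3273·9.7500] = 48.0140; exercise value = 43.5000 ≤ continuation, so V_u = 48.0140
Node d (S = 63): continuation = 1/1.07·[0.6727·9.7500 + 0.3273·0.0000] = 6.1300; exercise value = 0.0000 ≤ continuation, so V_d = 6.1300
Node 0 (S = 90): continuation = 1/1.07·[0.6727·48.0140 + 0.3273·6.1300] = 32.0622; exercise value = 21.0000 ≤ continuation, so V_0 = 32.0622

$32.06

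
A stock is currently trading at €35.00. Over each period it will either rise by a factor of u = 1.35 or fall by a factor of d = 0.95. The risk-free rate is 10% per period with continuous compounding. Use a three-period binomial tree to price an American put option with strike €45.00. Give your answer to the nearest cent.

Risk-neutral probability p = (e^0.1 − 0.95)/(1.35 − 0.95) = 0.1552/0.4000 = 0.3879
Terminal stock prices: S_uuu = 86.11, S_uud = 60.6, S_udd = 42.64, S_ddd = 30.01
Terminal payoffs (K − S): max(-41.11, 0) = 0, max(-15.6, 0) = 0, max(2.357, 0) = 2.357, max(14.99, 0) = 14.99
Node uu (S = 63.79): continuation = e^(−0.1)·[0.3879·0.0000 + 0.6121·0.0000] = 0.0000; exercise value = 0.0000 ≤ continuation, so V_uu = 0.0000
Node ud (S = 44.89): continuation = e^(−0.1)·[0.3879·0.0000 + 0.6121·2.3569] = 1.3053; exercise value = 0.1125 ≤ continuation, so V_ud = 1.3053
Node dd (S = 31.59): continuation = e^(−0.1)·[0.3879·2.3569 + 0.6121·14.9919] = 9.1302; exercise value = 13.4125 > continuation, so V_dd = 13.4125 (exercise)
Node u (S = 47.25): continuation = e^(−0.1)·[0.3879·0.0000 + 0.6121·1.3053] = 0.7229; exercise value = 0.0000 ≤ continuation, so V_u = 0.7229
Node d (S = 33.25): continuation = e^(−0.1)·[0.3879·1.3053 + 0.6121·13.4125] = 7.8864; exercise value = 11.7500 > continuation, so V_d = 11.7500 (exercise)
Node 0 (S = 35): continuation = e^(−0.1)·[0.3879·0.7229 + 0.6121·11.7500] = 6.7612; exercise value = 10.0000 > continuation, so V_0 = 10.0000 (exercise)

€10.00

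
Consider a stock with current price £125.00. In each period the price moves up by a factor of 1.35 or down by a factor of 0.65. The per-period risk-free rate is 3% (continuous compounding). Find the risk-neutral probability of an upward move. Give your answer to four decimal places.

p = 0.5435

Risk-neutral probability p = (e^0.03 − 0.65)/(1.35 − 0.65) = 0.3805/0.7000 = 0.5435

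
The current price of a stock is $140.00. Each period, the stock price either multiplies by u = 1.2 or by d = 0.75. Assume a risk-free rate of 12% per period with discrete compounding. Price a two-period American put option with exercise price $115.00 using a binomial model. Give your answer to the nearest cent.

$1.59

Risk-neutral probability p = (1 + 0.12 − 0.75)/(1.2 − 0.75) = 0.3700/0.4500 = 0.8222
Terminal stock prices: S_uu = 201.6, S_ud = 126, S_dd = 78.75
Terminal payoffs (K − S): max(-86.6, 0) = 0, max(-11, 0) = 0, max(36.25, 0) = 36.25
Node u (S = 168): continuation = 1/1.12·[0.8222·0.0000 + 0.1778·0.0000] = 0.0000; exercise value = 0.0000 ≤ continuation, so V_u = 0.0000
Node d (S = 105): continuation = 1/1.12·[0.8222·0.0000 + 0.1778·36.2500] = 5.7540; exercise value = 10.0000 > continuation, so V_d = 10.0000 (exercise)
Node 0 (S = 140): continuation = 1/1.12·[0.8222·0.0000 + 0.1778·10.0000] = 1.5873; exercise value = 0.0000 ≤ continuation, so V_0 = 1.5873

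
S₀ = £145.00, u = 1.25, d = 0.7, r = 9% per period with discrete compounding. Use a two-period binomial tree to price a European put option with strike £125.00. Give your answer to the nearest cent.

Risk-neutral probability p = (1 + 0.09 − 0.7)/(1.25 − 0.7) = 0.3900/0.5500 = 0.7091
Terminal stock prices: S_uu = 226.6, S_ud = 126.9, S_dd = 71.05
Terminal payoffs (K − S): max(-101.6, 0) = 0, max(-1.875, 0) = 0, max(53.95, 0) = 53.95
Node u (S = 181.2): V_u = 1/1.09·[0.7091·0.0000 + 0.2909·0.0000] = 0.0000
Node d (S = 101.5): V_d = 1/1.09·[0.7091·0.0000 + 0.2909·53.9500] = 14.3987
Node 0 (S = 145): V_0 = 1/1.09·[0.7091·0.0000 + 0.2909·14.3987] = 3.8428

£3.84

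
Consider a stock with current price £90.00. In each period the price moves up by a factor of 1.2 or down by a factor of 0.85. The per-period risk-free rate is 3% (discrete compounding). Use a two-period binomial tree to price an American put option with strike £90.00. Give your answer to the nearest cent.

Risk-neutral probability p = (1 + 0.03 − 0.85)/(1.2 − 0.85) = 0.1800/0.3500 = 0.5143
Terminal stock prices: S_uu = 129.6, S_ud = 91.8, S_dd = 65.02
Terminal payoffs (K − S): max(-39.6, 0) = 0, max(-1.8, 0) = 0, max(24.98, 0) = 24.98
Node u (S = 108): continuation = 1/1.03·[0.5143·0.0000 + 0.4857·0.0000] = 0.0000; exercise value = 0.0000 ≤ continuation, so V_u = 0.0000
Node d (S = 76.5): continuation = 1/1.03·[0.5143·0.0000 + 0.4857·24.9750] = 11.7774; exercise value = 13.5000 > continuation, so V_d = 13.5000 (exercise)
Node 0 (S = 90): continuation = 1/1.03·[0.5143·0.0000 + 0.4857·13.5000] = 6.3662; exercise value = 0.0000 ≤ continuation, so V_0 = 6.3662

£6.37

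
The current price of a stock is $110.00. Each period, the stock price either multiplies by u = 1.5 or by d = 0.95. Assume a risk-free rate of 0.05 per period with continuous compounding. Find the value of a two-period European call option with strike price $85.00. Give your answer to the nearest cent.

$33.09

Risk-neutral probability p = (e^0.05 − 0.95)/(1.5 − 0.95) = 0.1013/0.5500 = 0.1841
Terminal stock prices: S_uu = 247.5, S_ud = 156.8, S_dd = 99.27
Terminal payoffs (S − K): max(162.5, 0) = 162.5, max(71.75, 0) = 71.75, max(14.27, 0) = 14.27
Node u (S = 165): V_u = e^(−0.05)·[0.1841·162.5000 + 0.8159·71.7500] = 84.1455
Node d (S = 104.5): V_d = e^(−0.05)·[0.1841·71.7500 + 0.8159·14.2750] = 23.6455
Node 0 (S = 110): V_0 = e^(−0.05)·[0.1841·84.1455 + 0.8159·23.6455] = 33.0888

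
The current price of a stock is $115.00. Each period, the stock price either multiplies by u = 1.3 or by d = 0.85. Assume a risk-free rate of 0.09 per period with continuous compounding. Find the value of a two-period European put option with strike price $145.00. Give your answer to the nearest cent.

Risk-neutral probability p = (e^0.09 − 0.85)/(1.3 − 0.85) = 0.2442/0.4500 = 0.5426
Terminal stock prices: S_uu = 194.4, S_ud = 127.1, S_dd = 83.09
Terminal payoffs (K − S): max(-49.35, 0) = 0, max(17.92, 0) = 17.92, max(61.91, 0) = 61.91
Node u (S = 149.5): V_u = e^(−0.09)·[0.5426·0.0000 + 0.4574·17.9250] = 7.4931
Node d (S = 97.75): V_d = e^(−0.09)·[0.5426·17.9250 + 0.4574·61.9125] = 34.7700
Node 0 (S = 115): V_0 = e^(−0.09)·[0.5426·7.4931 + 0.4574·34.7700] = 18.2506

$18.25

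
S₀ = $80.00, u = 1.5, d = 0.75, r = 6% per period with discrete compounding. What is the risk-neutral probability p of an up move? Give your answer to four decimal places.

Risk-neutral probability p = (1 + 0.06 − 0.75)/(1.5 − 0.75) = 0.3100/0.7500 = 0.4133

p = 0.4133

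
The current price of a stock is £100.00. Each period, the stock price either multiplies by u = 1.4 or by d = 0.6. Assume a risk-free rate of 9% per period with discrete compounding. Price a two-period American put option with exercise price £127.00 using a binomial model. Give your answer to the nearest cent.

Risk-neutral probability p = (1 + 0.09 − 0.6)/(1.4 − 0.6) = 0.4900/0.8000 = 0.6125
Terminal stock prices: S_uu = 196, S_ud = 84, S_dd = 36
Terminal payoffs (K − S): max(-69, 0) = 0, max(43, 0) = 43, max(91, 0) = 91
Node u (S = 140): continuation = 1/1.09·[0.6125·0.0000 + 0.3875·43.0000] = 15.2867; exercise value = 0.0000 ≤ continuation, so V_u = 15.2867
Node d (S = 60): continuation = 1/1.09·[0.6125·43.0000 + 0.3875·91.0000] = 56.5138; exercise value = 67.0000 > continuation, so V_d = 67.0000 (exercise)
Node 0 (S = 100): continuation = 1/1.09·[0.6125·15.2867 + 0.3875·67.0000] = 32.4088; exercise value = 27.0000 ≤ continuation, so V_0 = 32.4088

£32.41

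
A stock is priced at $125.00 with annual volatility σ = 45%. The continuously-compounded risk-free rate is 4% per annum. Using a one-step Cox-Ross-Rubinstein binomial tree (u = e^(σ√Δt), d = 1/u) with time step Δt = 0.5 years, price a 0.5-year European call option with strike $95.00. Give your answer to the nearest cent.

$34.06

CRR parameters: u = e^(σ√Δt) = e^(0.45·√0.5) = 1.3746, d = 1/u = 0.7275
Per-period rate: rΔt = 0.04·0.5 = 0.02, so R = e^0.02 = 1.0202
Risk-neutral probability p = (e^0.02 − 0.7275)/(1.3746 − 0.7275) = 0.2927/0.6472 = 0.4523
Terminal stock prices: S_u = 171.8, S_d = 90.93
Terminal payoffs (S − K): max(76.83, 0) = 76.83, max(-4.068, 0) = 0
Node 0 (S = 125): V_0 = e^(−0.02)·[0.4523·76.8311 + 0.5477·0.0000] = 34.0648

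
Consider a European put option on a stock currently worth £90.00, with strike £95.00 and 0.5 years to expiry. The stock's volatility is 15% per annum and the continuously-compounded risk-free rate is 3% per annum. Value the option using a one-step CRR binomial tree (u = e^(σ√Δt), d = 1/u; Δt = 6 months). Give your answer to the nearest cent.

CRR parameters: u = e^(σ√Δt) = e^(0.15·√0.5) = 1.1119, d = 1/u = 0.8994
Per-period rate: rΔt = 0.03·0.5 = 0.015, so R = e^0.015 = 1.0151
Risk-neutral probability p = (e^0.015 − 0.8994)/(1.1119 − 0.8994) = 0.1157/0.2125 = 0.5446
Terminal stock prices: S_u = 100.1, S_d = 80.94
Terminal payoffs (K − S): max(-5.071, 0) = 0, max(14.06, 0) = 14.06
Node 0 (S = 90): V_0 = e^(−0.015)·[0.5446·0.0000 + 0.4554·14.0571] = 6.3060

£6.31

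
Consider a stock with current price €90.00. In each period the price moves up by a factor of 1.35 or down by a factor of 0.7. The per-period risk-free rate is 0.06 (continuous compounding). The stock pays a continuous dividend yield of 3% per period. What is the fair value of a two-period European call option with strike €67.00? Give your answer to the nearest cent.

Per-period risk-free factor R = e^0.06 = 1.0618; dividend-adjusted growth = e^(0.06−0.03) = 1.0305.
Risk-neutral probability p = (1.0305 − 0.7)/(1.35 − 0.7) = 0.3305/0.6500 = 0.5084
Terminal stock prices: S_uu = 164, S_ud = 85.05, S_dd = 44.1
Terminal payoffs (S − K): max(97.03, 0) = 97.03, max(18.05, 0) = 18.05, max(-22.9, 0) = 0
Node u (S = 121.5): V_u = e^(−0.06)·[0.5084·97.0250 + 0.4916·18.0500] = 54.8109
Node d (S = 63): V_d = e^(−0.06)·[0.5084·18.0500 + 0.4916·0.0000] = 8.6421
Node 0 (S = 90): V_0 = e^(−0.06)·[0.5084·54.8109 + 0.4916·8.6421] = 30.2438

€30.24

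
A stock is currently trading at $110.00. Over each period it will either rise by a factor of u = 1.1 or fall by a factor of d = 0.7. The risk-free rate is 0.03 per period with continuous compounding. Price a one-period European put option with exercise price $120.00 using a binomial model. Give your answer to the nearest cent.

$7.26

Risk-neutral probability p = (e^0.03 − 0.7)/(1.1 − 0.7) = 0.3305/0.4000 = 0.8261
Terminal stock prices: S_u = 121, S_d = 77
Terminal payoffs (K − S): max(-1, 0) = 0, max(43, 0) = 43
Node 0 (S = 110): V_0 = e^(−0.03)·[0.8261·0.0000 + 0.1739·43.0000] = 7.2552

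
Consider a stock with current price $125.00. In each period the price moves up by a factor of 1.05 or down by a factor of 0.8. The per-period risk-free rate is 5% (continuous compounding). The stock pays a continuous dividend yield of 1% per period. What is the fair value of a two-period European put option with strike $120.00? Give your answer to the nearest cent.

$1.01

Per-period risk-free factor R = e^0.05 = 1.0513; dividend-adjusted growth = e^(0.05−0.01) = 1.0408.
Risk-neutral probability p = (1.0408 − 0.8)/(1.05 − 0.8) = 0.2408/0.2500 = 0.9632
Terminal stock prices: S_uu = 137.8, S_ud = 105, S_dd = 80
Terminal payoffs (K − S): max(-17.81, 0) = 0, max(15, 0) = 15, max(40, 0) = 40
Node u (S = 131.2): V_u = e^(−0.05)·[0.9632·0.0000 + 0.0368·15.0000] = 0.5245
Node d (S = 100): V_d = e^(−0.05)·[0.9632·15.0000 + 0.0368·40.0000] = 15.1425
Node 0 (S = 125): V_0 = e^(−0.05)·[0.9632·0.5245 + 0.0368·15.1425] = 1.0100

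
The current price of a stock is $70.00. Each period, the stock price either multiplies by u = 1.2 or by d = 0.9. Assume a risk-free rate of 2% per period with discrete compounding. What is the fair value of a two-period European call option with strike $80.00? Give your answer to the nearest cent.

Risk-neutral probability p = (1 + 0.02 − 0.9)/(1.2 − 0.9) = 0.1200/0.3000 = 0.4000
Terminal stock prices: S_uu = 100.8, S_ud = 75.6, S_dd = 56.7
Terminal payoffs (S − K): max(20.8, 0) = 20.8, max(-4.4, 0) = 0, max(-23.3, 0) = 0
Node u (S = 84): V_u = 1/1.02·[0.4000·20.8000 + 0.6000·0.0000] = 8.1569
Node d (S = 63): V_d = 1/1.02·[0.4000·0.0000 + 0.6000·0.0000] = 0.0000
Node 0 (S = 70): V_0 = 1/1.02·[0.4000·8.1569 + 0.6000·0.0000] = 3.1988

$3.20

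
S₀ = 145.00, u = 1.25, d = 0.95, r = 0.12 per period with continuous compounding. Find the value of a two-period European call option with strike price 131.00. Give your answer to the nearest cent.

Risk-neutral probability p = (e^0.12 − 0.95)/(1.25 − 0.95) = 0.1775/0.3000 = 0.5917
Terminal stock prices: S_uu = 226.6, S_ud = 172.2, S_dd = 130.9
Terminal payoffs (S − K): max(95.56, 0) = 95.56, max(41.19, 0) = 41.19, max(-0.1375, 0) = 0
Node u (S = 181.2): V_u = e^(−0.12)·[0.5917·95.5625 + 0.4083·41.1875] = 65.0634
Node d (S = 137.8): V_d = e^(−0.12)·[0.5917·41.1875 + 0.4083·0.0000] = 21.6132
Node 0 (S = 145): V_0 = e^(−0.12)·[0.5917·65.0634 + 0.4083·21.6132] = 41.9698

41.97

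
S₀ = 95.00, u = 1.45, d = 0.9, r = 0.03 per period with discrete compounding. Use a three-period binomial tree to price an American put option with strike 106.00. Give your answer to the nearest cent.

Risk-neutral probability p = (1 + 0.03 − 0.9)/(1.45 − 0.9) = 0.1300/0.5500 = 0.2364
Terminal stock prices: S_uuu = 289.6, S_uud = 179.8, S_udd = 111.6, S_ddd = 69.26
Terminal payoffs (K − S): max(-183.6, 0) = 0, max(-73.76, 0) = 0, max(-5.578, 0) = 0, max(36.74, 0) = 36.74
Node uu (S = 199.7): continuation = 1/1.03·[0.2364·0.0000 + 0.7636·0.0000] = 0.0000; exercise value = 0.0000 ≤ continuation, so V_uu = 0.0000
Node ud (S = 124): continuation = 1/1.03·[0.2364·0.0000 + 0.7636·0.0000] = 0.0000; exercise value = 0.0000 ≤ continuation, so V_ud = 0.0000
Node dd (S = 76.95): continuation = 1/1.03·[0.2364·0.0000 + 0.7636·36.7450] = 27.2425; exercise value = 29.0500 > continuation, so V_dd = 29.0500 (exercise)
Node u (S = 137.8): continuation = 1/1.03·[0.2364·0.0000 + 0.7636·0.0000] = 0.0000; exercise value = 0.0000 ≤ continuation, so V_u = 0.0000
Node d (S = 85.5): continuation = 1/1.03·[0.2364·0.0000 + 0.7636·29.0500] = 21.5375; exercise value = 20.5000 ≤ continuation, so V_d = 21.5375
Node 0 (S = 95): continuation = 1/1.03·[0.2364·0.0000 + 0.7636·21.5375] = 15.9678; exercise value = 11.0000 ≤ continuation, so V_0 = 15.9678

15.97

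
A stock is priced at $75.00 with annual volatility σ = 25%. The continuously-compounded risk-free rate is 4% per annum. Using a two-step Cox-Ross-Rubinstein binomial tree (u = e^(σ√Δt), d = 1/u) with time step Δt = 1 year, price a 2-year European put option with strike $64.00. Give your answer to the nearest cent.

$3.96

CRR parameters: u = e^(σ√Δt) = e^(0.25·√1) = 1.2840, d = 1/u = 0.7788
Per-period rate: rΔt = 0.04·1 = 0.04, so R = e^0.04 = 1.0408
Risk-neutral probability p = (e^0.04 − 0.7788)/(1.2840 − 0.7788) = 0.2620/0.5052 = 0.5186
Terminal stock prices: S_uu = 123.7, S_ud = 75, S_dd = 45.49
Terminal payoffs (K − S): max(-59.65, 0) = 0, max(-11, 0) = 0, max(18.51, 0) = 18.51
Node u (S = 96.3): V_u = e^(−0.04)·[0.5186·0.0000 + 0.4814·0.0000] = 0.0000
Node d (S = 58.41): V_d = e^(−0.04)·[0.5186·0.0000 + 0.4814·18.5102] = 8.5614
Node 0 (S = 75): V_0 = e^(−0.04)·[0.5186·0.0000 + 0.4814·8.5614] = 3.9598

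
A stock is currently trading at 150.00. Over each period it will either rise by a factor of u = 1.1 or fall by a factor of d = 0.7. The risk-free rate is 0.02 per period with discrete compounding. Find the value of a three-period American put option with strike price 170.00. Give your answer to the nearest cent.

26.31

Risk-neutral probability p = (1 + 0.02 − 0.7)/(1.1 − 0.7) = 0.3200/0.4000 = 0.8000
Terminal stock prices: S_uuu = 199.7, S_uud = 127.1, S_udd = 80.85, S_ddd = 51.45
Terminal payoffs (K − S): max(-29.65, 0) = 0, max(42.95, 0) = 42.95, max(89.15, 0) = 89.15, max(118.6, 0) = 118.6
Node uu (S = 181.5): continuation = 1/1.02·[0.8000·0.0000 + 0.2000·42.9500] = 8.4216; exercise value = 0.0000 ≤ continuation, so V_uu = 8.4216
Node ud (S = 115.5): continuation = 1/1.02·[0.8000·42.9500 + 0.2000·89.1500] = 51.1667; exercise value = 54.5000 > continuation, so V_ud = 54.5000 (exercise)
Node dd (S = 73.5): continuation = 1/1.02·[0.8000·89.1500 + 0.2000·118.5500] = 93.1667; exercise value = 96.5000 > continuation, so V_dd = 96.5000 (exercise)
Node u (S = 165): continuation = 1/1.02·[0.8000·8.4216 + 0.2000·54.5000] = 17.2914; exercise value = 5.0000 ≤ continuation, so V_u = 17.2914
Node d (S = 105): continuation = 1/1.02·[0.8000·54.5000 + 0.2000·96.5000] = 61.6667; exercise value = 65.0000 > continuation, so V_d = 65.0000 (exercise)
Node 0 (S = 150): continuation = 1/1.02·[0.8000·17.2914 + 0.2000·65.0000] = 26.3070; exercise value = 20.0000 ≤ continuation, so V_0 = 26.3070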